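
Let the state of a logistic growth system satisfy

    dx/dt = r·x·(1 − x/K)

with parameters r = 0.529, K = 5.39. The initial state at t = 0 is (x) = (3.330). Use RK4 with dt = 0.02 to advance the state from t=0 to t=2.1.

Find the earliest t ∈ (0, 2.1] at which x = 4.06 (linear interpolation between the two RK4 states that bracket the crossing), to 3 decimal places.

t=0.000: state=(3.330)
step 1 (dt=0.02): k1=(0.673), k2=(0.672), k3=(0.672), k4=(0.672); state += dt/6·(k1+2k2+2k3+k4)
t=0.020: state=(3.343)
t=0.040: state=(3.357)
t=0.060: state=(3.370)
continuing one RK4 step at a time; state shown every 5 steps (Δt=0.1):
t=0.100: state=(3.397)
t=0.200: state=(3.463)
t=0.300: state=(3.528)
t=0.400: state=(3.592)
t=0.500: state=(3.655)
t=0.600: state=(3.716)
t=0.700: state=(3.777)
t=0.800: state=(3.836)
t=0.900: state=(3.894)
t=1.000: state=(3.950)
t=1.100: state=(4.005)
t=1.200: state=(4.059)
next step: t=1.220: state=(4.070) — x has crossed 4.06
linear interpolation between t=1.200 (4.05906) and t=1.220 (4.06964) → t≈1.202

t = 1.202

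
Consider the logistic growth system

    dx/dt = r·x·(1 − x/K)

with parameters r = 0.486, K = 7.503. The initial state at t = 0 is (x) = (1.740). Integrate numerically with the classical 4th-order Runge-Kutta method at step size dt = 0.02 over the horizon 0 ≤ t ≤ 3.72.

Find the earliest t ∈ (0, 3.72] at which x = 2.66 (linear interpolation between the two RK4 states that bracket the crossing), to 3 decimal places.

t = 1.231

t=0.000: state=(1.740)
step 1 (dt=0.02): k1=(0.650), k2=(0.651), k3=(0.651), k4=(0.653); state += dt/6·(k1+2k2+2k3+k4)
t=0.020: state=(1.753)
t=0.040: state=(1.766)
t=0.060: state=(1.779)
continuing one RK4 step at a time; state shown every 10 steps (Δt=0.2):
t=0.200: state=(1.873)
t=0.400: state=(2.013)
t=0.600: state=(2.160)
t=0.800: state=(2.312)
t=1.000: state=(2.470)
t=1.200: state=(2.634)
t=1.220: state=(2.651)
next step: t=1.240: state=(2.667) — x has crossed 2.66
linear interpolation between t=1.220 (2.65066) and t=1.240 (2.66734) → t≈1.231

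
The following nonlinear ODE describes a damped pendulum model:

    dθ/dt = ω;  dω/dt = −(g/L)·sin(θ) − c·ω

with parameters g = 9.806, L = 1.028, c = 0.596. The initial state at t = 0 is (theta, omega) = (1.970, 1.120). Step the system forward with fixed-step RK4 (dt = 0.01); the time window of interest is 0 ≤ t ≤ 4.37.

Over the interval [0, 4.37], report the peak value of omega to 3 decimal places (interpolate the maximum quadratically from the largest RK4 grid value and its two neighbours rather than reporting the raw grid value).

t=0.000: state=(1.970, 1.120)
step 1 (dt=0.01): k1=(1.120, -9.456), k2=(1.073, -9.407), k3=(1.073, -9.408), k4=(1.026, -9.360); state += dt/6·(k1+2k2+2k3+k4)
t=0.010: state=(1.981, 1.026)
t=0.020: state=(1.991, 0.933)
t=0.030: state=(1.999, 0.841)
continuing one RK4 step at a time; state shown every 20 steps (Δt=0.2):
t=0.200: state=(2.016, -0.624)
t=0.400: state=(1.728, -2.252)
t=0.600: state=(1.121, -3.755)
t=0.800: state=(0.278, -4.462)
t=1.000: state=(-0.560, -3.677)
t=1.200: state=(-1.126, -1.898)
t=1.400: state=(-1.312, 0.021)
t=1.600: state=(-1.132, 1.722)
t=1.800: state=(-0.655, 2.934)
t=2.000: state=(-0.023, 3.189)
t=2.200: state=(0.545, 2.338)
t=2.400: state=(0.871, 0.873)
t=2.600: state=(0.892, -0.642)
t=2.800: state=(0.636, -1.832)
t=3.000: state=(0.203, -2.361)
t=3.200: state=(-0.250, -2.036)
t=3.400: state=(-0.567, -1.063)
t=3.600: state=(-0.661, 0.123)
t=3.800: state=(-0.530, 1.141)
t=4.000: state=(-0.237, 1.693)
t=4.200: state=(0.105, 1.612)
t=4.370: state=(0.340, 1.103)
largest grid value and its neighbours: omega(1.930)=3.23304, omega(1.940)=3.23573, omega(1.950)=3.23541
parabola through these three points peaks at t≈1.944 with omega≈3.23597

max omega = 3.236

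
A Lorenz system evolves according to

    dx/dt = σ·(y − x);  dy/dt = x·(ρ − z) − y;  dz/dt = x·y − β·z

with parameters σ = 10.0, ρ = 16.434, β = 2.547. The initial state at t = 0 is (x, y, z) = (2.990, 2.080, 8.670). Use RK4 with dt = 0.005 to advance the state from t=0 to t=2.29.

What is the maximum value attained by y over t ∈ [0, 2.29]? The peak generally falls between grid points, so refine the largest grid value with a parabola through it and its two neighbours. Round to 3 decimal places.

t=0.000: state=(2.990, 2.080, 8.670)
step 1 (dt=0.005): k1=(-9.100, 21.134, -15.863), k2=(-8.344, 21.023, -15.653), k3=(-8.366, 21.036, -15.651), k4=(-7.630, 20.935, -15.441); state += dt/6·(k1+2k2+2k3+k4)
t=0.005: state=(2.948, 2.185, 8.592)
t=0.010: state=(2.914, 2.289, 8.516)
t=0.015: state=(2.886, 2.393, 8.442)
continuing one RK4 step at a time; state shown every 20 steps (Δt=0.1):
t=0.100: state=(3.189, 4.233, 7.547)
t=0.200: state=(4.870, 7.160, 7.870)
t=0.300: state=(7.634, 10.673, 11.150)
t=0.400: state=(10.071, 11.272, 17.815)
t=0.500: state=(9.217, 6.464, 21.786)
t=0.600: state=(5.822, 2.478, 19.690)
t=0.700: state=(3.277, 1.597, 15.987)
t=0.800: state=(2.317, 1.964, 12.798)
t=0.900: state=(2.394, 2.851, 10.403)
t=1.000: state=(3.204, 4.382, 8.945)
t=1.100: state=(4.802, 6.841, 8.917)
t=1.200: state=(7.209, 9.840, 11.433)
t=1.300: state=(9.419, 10.732, 16.843)
t=1.400: state=(9.107, 7.174, 20.771)
t=1.500: state=(6.377, 3.426, 19.617)
t=1.600: state=(3.979, 2.278, 16.399)
t=1.700: state=(2.961, 2.551, 13.403)
t=1.800: state=(3.015, 3.486, 11.160)
t=1.900: state=(3.865, 5.094, 9.938)
t=2.000: state=(5.478, 7.454, 10.302)
t=2.100: state=(7.636, 9.774, 13.111)
t=2.200: state=(9.121, 9.600, 17.709)
t=2.290: state=(8.478, 6.680, 20.007)
largest grid value and its neighbours: y(0.360)=11.73082, y(0.365)=11.73244, y(0.370)=11.71778
parabola through these three points peaks at t≈0.363 with y≈11.73375

max y = 11.734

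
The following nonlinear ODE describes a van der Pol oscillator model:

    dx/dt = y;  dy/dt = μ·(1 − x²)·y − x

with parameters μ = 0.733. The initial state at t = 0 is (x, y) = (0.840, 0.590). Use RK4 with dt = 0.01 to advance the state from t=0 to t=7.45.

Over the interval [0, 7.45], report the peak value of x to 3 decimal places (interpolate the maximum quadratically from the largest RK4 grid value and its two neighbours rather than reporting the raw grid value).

t=0.000: state=(0.840, 0.590)
step 1 (dt=0.01): k1=(0.590, -0.713), k2=(0.586, -0.719), k3=(0.586, -0.719), k4=(0.583, -0.724); state += dt/6·(k1+2k2+2k3+k4)
t=0.010: state=(0.846, 0.583)
t=0.020: state=(0.852, 0.576)
t=0.030: state=(0.857, 0.568)
continuing one RK4 step at a time; state shown every 25 steps (Δt=0.25):
t=0.250: state=(0.962, 0.380)
t=0.500: state=(1.027, 0.131)
t=0.750: state=(1.027, -0.127)
t=1.000: state=(0.964, -0.378)
t=1.250: state=(0.839, -0.622)
t=1.500: state=(0.653, -0.869)
t=1.750: state=(0.403, -1.134)
t=2.000: state=(0.084, -1.414)
t=2.250: state=(-0.302, -1.664)
t=2.500: state=(-0.735, -1.762)
t=2.750: state=(-1.157, -1.553)
t=3.000: state=(-1.485, -1.038)
t=3.250: state=(-1.669, -0.440)
t=3.500: state=(-1.715, 0.048)
t=3.750: state=(-1.657, 0.394)
t=4.000: state=(-1.526, 0.645)
t=4.250: state=(-1.338, 0.859)
t=4.500: state=(-1.096, 1.078)
t=4.750: state=(-0.795, 1.338)
t=5.000: state=(-0.422, 1.661)
t=5.250: state=(0.039, 2.030)
t=5.500: state=(0.586, 2.305)
t=5.750: state=(1.158, 2.175)
t=6.000: state=(1.626, 1.496)
t=6.250: state=(1.891, 0.643)
t=6.500: state=(1.967, 0.007)
t=6.750: state=(1.916, -0.378)
t=7.000: state=(1.790, -0.617)
t=7.250: state=(1.613, -0.796)
t=7.450: state=(1.440, -0.933)
largest grid value and its neighbours: x(6.490)=1.96666, x(6.500)=1.96683, x(6.510)=1.96680
parabola through these three points peaks at t≈6.504 with x≈1.96684

max x = 1.967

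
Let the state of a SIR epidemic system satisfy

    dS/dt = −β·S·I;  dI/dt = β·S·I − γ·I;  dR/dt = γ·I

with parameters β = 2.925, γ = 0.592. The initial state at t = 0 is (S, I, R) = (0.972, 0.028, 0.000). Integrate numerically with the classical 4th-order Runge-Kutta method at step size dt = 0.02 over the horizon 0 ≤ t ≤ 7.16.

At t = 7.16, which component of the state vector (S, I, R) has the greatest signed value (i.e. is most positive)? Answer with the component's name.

t=0.000: state=(0.972, 0.028, 0.000)
step 1 (dt=0.02): k1=(-0.080, 0.063, 0.017), k2=(-0.081, 0.064, 0.017), k3=(-0.081, 0.064, 0.017), k4=(-0.083, 0.066, 0.017); state += dt/6·(k1+2k2+2k3+k4)
t=0.020: state=(0.970, 0.029, 0.000)
t=0.040: state=(0.969, 0.031, 0.001)
t=0.060: state=(0.967, 0.032, 0.001)
continuing one RK4 step at a time; state shown every 25 steps (Δt=0.5):
t=0.500: state=(0.902, 0.083, 0.015)
t=1.000: state=(0.737, 0.207, 0.056)
t=1.500: state=(0.481, 0.377, 0.143)
t=2.000: state=(0.254, 0.474, 0.272)
t=2.500: state=(0.127, 0.461, 0.412)
t=3.000: state=(0.068, 0.393, 0.539)
t=3.500: state=(0.040, 0.316, 0.644)
t=4.000: state=(0.027, 0.246, 0.727)
t=4.500: state=(0.020, 0.189, 0.791)
t=5.000: state=(0.015, 0.144, 0.840)
t=5.500: state=(0.013, 0.110, 0.878)
t=6.000: state=(0.011, 0.083, 0.906)
t=6.500: state=(0.010, 0.063, 0.927)
t=7.000: state=(0.009, 0.047, 0.944)
t=7.160: state=(0.009, 0.043, 0.948)
compare at T: S=0.009, I=0.043, R=0.948

largest component: R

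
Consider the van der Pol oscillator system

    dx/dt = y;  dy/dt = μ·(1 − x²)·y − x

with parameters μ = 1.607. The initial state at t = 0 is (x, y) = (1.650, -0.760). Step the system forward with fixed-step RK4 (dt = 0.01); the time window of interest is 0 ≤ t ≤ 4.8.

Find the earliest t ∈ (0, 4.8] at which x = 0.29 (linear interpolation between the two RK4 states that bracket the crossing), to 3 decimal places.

t=0.000: state=(1.650, -0.760)
step 1 (dt=0.01): k1=(-0.760, 0.454), k2=(-0.758, 0.436), k3=(-0.758, 0.436), k4=(-0.756, 0.419); state += dt/6·(k1+2k2+2k3+k4)
t=0.010: state=(1.642, -0.756)
t=0.020: state=(1.635, -0.752)
t=0.030: state=(1.627, -0.748)
continuing one RK4 step at a time; state shown every 20 steps (Δt=0.2):
t=0.200: state=(1.503, -0.724)
t=0.400: state=(1.355, -0.762)
t=0.600: state=(1.195, -0.855)
t=0.800: state=(1.009, -1.012)
t=1.000: state=(0.784, -1.261)
t=1.200: state=(0.495, -1.662)
t=1.310: state=(0.295, -1.975)
next step: t=1.320: state=(0.275, -2.007) — x has crossed 0.29
linear interpolation between t=1.310 (0.29541) and t=1.320 (0.27550) → t≈1.313

t = 1.313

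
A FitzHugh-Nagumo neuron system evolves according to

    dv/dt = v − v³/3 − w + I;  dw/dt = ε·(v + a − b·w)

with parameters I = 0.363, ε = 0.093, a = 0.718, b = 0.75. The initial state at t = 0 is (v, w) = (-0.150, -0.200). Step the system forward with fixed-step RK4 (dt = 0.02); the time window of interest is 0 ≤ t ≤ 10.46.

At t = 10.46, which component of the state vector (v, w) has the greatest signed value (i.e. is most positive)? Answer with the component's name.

t=0.000: state=(-0.150, -0.200)
step 1 (dt=0.02): k1=(0.414, 0.067), k2=(0.418, 0.067), k3=(0.418, 0.067), k4=(0.421, 0.067); state += dt/6·(k1+2k2+2k3+k4)
t=0.020: state=(-0.142, -0.199)
t=0.040: state=(-0.133, -0.197)
t=0.060: state=(-0.125, -0.196)
continuing one RK4 step at a time; state shown every 25 steps (Δt=0.5):
t=0.500: state=(0.107, -0.162)
t=1.000: state=(0.496, -0.110)
t=1.500: state=(1.011, -0.039)
t=2.000: state=(1.476, 0.052)
t=2.500: state=(1.709, 0.157)
t=3.000: state=(1.769, 0.265)
t=3.500: state=(1.757, 0.369)
t=4.000: state=(1.721, 0.469)
t=4.500: state=(1.676, 0.563)
t=5.000: state=(1.628, 0.652)
t=5.500: state=(1.577, 0.736)
t=6.000: state=(1.524, 0.814)
t=6.500: state=(1.469, 0.888)
t=7.000: state=(1.412, 0.956)
t=7.500: state=(1.350, 1.019)
t=8.000: state=(1.285, 1.077)
t=8.500: state=(1.214, 1.130)
t=9.000: state=(1.135, 1.178)
t=9.500: state=(1.045, 1.220)
t=10.000: state=(0.940, 1.257)
t=10.460: state=(0.823, 1.284)
compare at T: v=0.823, w=1.284

largest component: w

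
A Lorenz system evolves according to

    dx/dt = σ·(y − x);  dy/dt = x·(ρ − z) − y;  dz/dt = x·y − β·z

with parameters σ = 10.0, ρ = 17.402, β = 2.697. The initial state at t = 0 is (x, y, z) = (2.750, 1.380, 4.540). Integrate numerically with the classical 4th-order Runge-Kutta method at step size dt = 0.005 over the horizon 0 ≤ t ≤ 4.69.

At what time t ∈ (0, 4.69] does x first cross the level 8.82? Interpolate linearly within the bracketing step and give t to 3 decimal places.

t=0.000: state=(2.750, 1.380, 4.540)
step 1 (dt=0.005): k1=(-13.700, 33.991, -8.449), k2=(-12.508, 33.522, -8.209), k3=(-12.549, 33.560, -8.209), k4=(-11.395, 33.126, -7.974); state += dt/6·(k1+2k2+2k3+k4)
t=0.005: state=(2.687, 1.548, 4.499)
t=0.010: state=(2.636, 1.711, 4.460)
t=0.015: state=(2.595, 1.872, 4.424)
continuing one RK4 step at a time; state shown every 40 steps (Δt=0.2):
t=0.200: state=(5.587, 9.143, 5.786)
t=0.275: state=(8.736, 13.361, 10.316)
next step: t=0.280: state=(8.967, 13.597, 10.770) — x has crossed 8.82
linear interpolation between t=0.275 (8.73601) and t=0.280 (8.96743) → t≈0.277

t = 0.277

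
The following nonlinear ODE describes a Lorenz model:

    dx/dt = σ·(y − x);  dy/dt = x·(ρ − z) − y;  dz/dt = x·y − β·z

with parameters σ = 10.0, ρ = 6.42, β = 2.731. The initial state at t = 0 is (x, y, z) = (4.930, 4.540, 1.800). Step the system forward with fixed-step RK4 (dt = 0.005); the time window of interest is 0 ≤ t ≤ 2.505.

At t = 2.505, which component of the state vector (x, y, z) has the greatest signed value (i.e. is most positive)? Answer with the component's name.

t=0.000: state=(4.930, 4.540, 1.800)
step 1 (dt=0.005): k1=(-3.900, 18.237, 17.466), k2=(-3.347, 17.931, 17.527), k3=(-3.368, 17.937, 17.529), k4=(-2.835, 17.638, 17.591); state += dt/6·(k1+2k2+2k3+k4)
t=0.005: state=(4.913, 4.630, 1.888)
t=0.010: state=(4.902, 4.716, 1.976)
t=0.015: state=(4.895, 4.800, 2.065)
continuing one RK4 step at a time; state shown every 20 steps (Δt=0.1):
t=0.100: state=(5.216, 5.853, 3.694)
t=0.200: state=(5.789, 6.163, 5.772)
t=0.300: state=(5.804, 5.437, 7.396)
t=0.400: state=(5.126, 4.215, 7.945)
t=0.500: state=(4.156, 3.204, 7.530)
t=0.600: state=(3.328, 2.651, 6.666)
t=0.700: state=(2.815, 2.461, 5.744)
t=0.800: state=(2.597, 2.504, 4.950)
t=0.900: state=(2.606, 2.707, 4.355)
t=1.000: state=(2.783, 3.030, 3.989)
t=1.100: state=(3.087, 3.442, 3.868)
t=1.200: state=(3.478, 3.896, 4.003)
t=1.300: state=(3.900, 4.313, 4.381)
t=1.400: state=(4.272, 4.589, 4.941)
t=1.500: state=(4.504, 4.640, 5.549)
t=1.600: state=(4.534, 4.461, 6.034)
t=1.700: state=(4.373, 4.139, 6.272)
t=1.800: state=(4.099, 3.803, 6.241)
t=1.900: state=(3.812, 3.547, 6.014)
t=2.000: state=(3.587, 3.407, 5.695)
t=2.100: state=(3.458, 3.380, 5.373)
t=2.200: state=(3.429, 3.446, 5.114)
t=2.300: state=(3.485, 3.577, 4.952)
t=2.400: state=(3.604, 3.743, 4.904)
t=2.500: state=(3.754, 3.909, 4.967)
t=2.505: state=(3.762, 3.917, 4.972)
compare at T: x=3.762, y=3.917, z=4.972

largest component: z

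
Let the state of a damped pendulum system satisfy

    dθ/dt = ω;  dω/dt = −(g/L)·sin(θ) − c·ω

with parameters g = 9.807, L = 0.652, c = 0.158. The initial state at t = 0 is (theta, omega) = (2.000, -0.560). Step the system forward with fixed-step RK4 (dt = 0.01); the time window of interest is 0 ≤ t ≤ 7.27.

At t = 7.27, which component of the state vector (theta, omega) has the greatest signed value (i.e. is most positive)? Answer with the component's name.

largest component: omega

t=0.000: state=(2.000, -0.560)
step 1 (dt=0.01): k1=(-0.560, -13.589), k2=(-0.628, -13.595), k3=(-0.628, -13.597), k4=(-0.696, -13.606); state += dt/6·(k1+2k2+2k3+k4)
t=0.010: state=(1.994, -0.696)
t=0.020: state=(1.986, -0.832)
t=0.030: state=(1.977, -0.969)
continuing one RK4 step at a time; state shown every 25 steps (Δt=0.25):
t=0.250: state=(1.424, -4.090)
t=0.500: state=(0.046, -6.320)
t=0.750: state=(-1.311, -3.905)
t=1.000: state=(-1.809, -0.116)
t=1.250: state=(-1.382, 3.528)
t=1.500: state=(-0.137, 5.882)
t=1.750: state=(1.160, 3.829)
t=2.000: state=(1.645, 0.045)
t=2.250: state=(1.194, -3.599)
t=2.500: state=(-0.019, -5.485)
t=2.750: state=(-1.170, -3.168)
t=3.000: state=(-1.496, 0.577)
t=3.250: state=(-0.903, 4.022)
t=3.500: state=(0.306, 4.937)
t=3.750: state=(1.235, 2.113)
t=4.000: state=(1.302, -1.560)
t=4.250: state=(0.512, -4.453)
t=4.500: state=(-0.635, -4.021)
t=4.750: state=(-1.259, -0.780)
t=5.000: state=(-1.010, 2.684)
t=5.250: state=(-0.050, 4.480)
t=5.500: state=(0.912, 2.692)
t=5.750: state=(1.167, -0.707)
t=6.000: state=(0.597, -3.618)
t=6.250: state=(-0.410, -3.810)
t=6.500: state=(-1.055, -1.082)
t=6.750: state=(-0.913, 2.157)
t=7.000: state=(-0.097, 3.915)
t=7.250: state=(0.764, 2.481)
t=7.270: state=(0.812, 2.260)
compare at T: theta=0.812, omega=2.260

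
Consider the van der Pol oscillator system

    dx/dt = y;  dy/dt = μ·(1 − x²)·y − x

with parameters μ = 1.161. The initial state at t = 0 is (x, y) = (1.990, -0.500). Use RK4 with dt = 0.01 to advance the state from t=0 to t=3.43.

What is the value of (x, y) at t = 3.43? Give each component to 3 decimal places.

t=0.000: state=(1.990, -0.500)
step 1 (dt=0.01): k1=(-0.500, -0.272), k2=(-0.501, -0.270), k3=(-0.501, -0.270), k4=(-0.503, -0.269); state += dt/6·(k1+2k2+2k3+k4)
t=0.010: state=(1.985, -0.503)
t=0.020: state=(1.980, -0.505)
t=0.030: state=(1.975, -0.508)
continuing one RK4 step at a time; state shown every 20 steps (Δt=0.2):
t=0.200: state=(1.885, -0.551)
t=0.400: state=(1.769, -0.603)
t=0.600: state=(1.643, -0.664)
t=0.800: state=(1.503, -0.739)
t=1.000: state=(1.346, -0.836)
t=1.200: state=(1.166, -0.967)
t=1.400: state=(0.956, -1.148)
t=1.600: state=(0.702, -1.405)
t=1.800: state=(0.386, -1.770)
t=2.000: state=(-0.014, -2.252)
t=2.200: state=(-0.515, -2.729)
t=2.400: state=(-1.078, -2.792)
t=2.600: state=(-1.577, -2.071)
t=2.800: state=(-1.883, -1.009)
t=3.000: state=(-2.001, -0.238)
t=3.200: state=(-2.003, 0.171)
t=3.400: state=(-1.946, 0.375)
t=3.430: state=(-1.935, 0.396)

(x, y) = (-1.935, 0.396)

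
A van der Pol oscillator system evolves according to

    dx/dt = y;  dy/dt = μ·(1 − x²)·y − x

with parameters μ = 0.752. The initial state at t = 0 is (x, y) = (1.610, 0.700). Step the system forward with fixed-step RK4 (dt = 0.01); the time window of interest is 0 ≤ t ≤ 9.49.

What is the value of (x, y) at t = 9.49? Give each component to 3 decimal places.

(x, y) = (-1.858, -0.965)

t=0.000: state=(1.610, 0.700)
step 1 (dt=0.01): k1=(0.700, -2.448), k2=(0.688, -2.443), k3=(0.688, -2.443), k4=(0.676, -2.437); state += dt/6·(k1+2k2+2k3+k4)
t=0.010: state=(1.617, 0.676)
t=0.020: state=(1.624, 0.651)
t=0.030: state=(1.630, 0.627)
continuing one RK4 step at a time; state shown every 50 steps (Δt=0.5):
t=0.500: state=(1.696, -0.258)
t=1.000: state=(1.431, -0.761)
t=1.500: state=(0.943, -1.207)
t=2.000: state=(0.187, -1.863)
t=2.500: state=(-0.904, -2.328)
t=3.000: state=(-1.804, -1.012)
t=3.500: state=(-1.953, 0.235)
t=4.000: state=(-1.700, 0.713)
t=4.500: state=(-1.259, 1.061)
t=5.000: state=(-0.610, 1.583)
t=5.500: state=(0.370, 2.326)
t=6.000: state=(1.514, 1.849)
t=6.500: state=(1.995, 0.176)
t=7.000: state=(1.870, -0.548)
t=7.500: state=(1.507, -0.890)
t=8.000: state=(0.969, -1.292)
t=8.500: state=(0.168, -1.966)
t=9.000: state=(-0.975, -2.401)
t=9.490: state=(-1.858, -0.965)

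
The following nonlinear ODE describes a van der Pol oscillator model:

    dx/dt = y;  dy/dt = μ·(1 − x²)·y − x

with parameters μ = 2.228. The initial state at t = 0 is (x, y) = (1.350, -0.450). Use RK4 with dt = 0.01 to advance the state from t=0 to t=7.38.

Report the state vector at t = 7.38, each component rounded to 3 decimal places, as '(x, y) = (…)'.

t=0.000: state=(1.350, -0.450)
step 1 (dt=0.01): k1=(-0.450, -0.525), k2=(-0.453, -0.524), k3=(-0.453, -0.524), k4=(-0.455, -0.524); state += dt/6·(k1+2k2+2k3+k4)
t=0.010: state=(1.345, -0.455)
t=0.020: state=(1.341, -0.460)
t=0.030: state=(1.336, -0.466)
continuing one RK4 step at a time; state shown every 25 steps (Δt=0.25):
t=0.250: state=(1.221, -0.584)
t=0.500: state=(1.055, -0.759)
t=0.750: state=(0.832, -1.049)
t=1.000: state=(0.508, -1.612)
t=1.250: state=(-0.023, -2.764)
t=1.500: state=(-0.903, -4.069)
t=1.750: state=(-1.754, -2.163)
t=2.000: state=(-2.008, -0.240)
t=2.250: state=(-1.999, 0.199)
t=2.500: state=(-1.936, 0.287)
t=2.750: state=(-1.859, 0.320)
t=3.000: state=(-1.776, 0.347)
t=3.250: state=(-1.686, 0.378)
t=3.500: state=(-1.587, 0.417)
t=3.750: state=(-1.476, 0.469)
t=4.000: state=(-1.350, 0.542)
t=4.250: state=(-1.202, 0.654)
t=4.500: state=(-1.018, 0.836)
t=4.750: state=(-0.772, 1.168)
t=5.000: state=(-0.406, 1.841)
t=5.250: state=(0.206, 3.182)
t=5.500: state=(1.159, 3.988)
t=5.750: state=(1.872, 1.470)
t=6.000: state=(2.021, 0.050)
t=6.250: state=(1.988, -0.234)
t=6.500: state=(1.920, -0.297)
t=6.750: state=(1.842, -0.326)
t=7.000: state=(1.758, -0.353)
t=7.250: state=(1.666, -0.385)
t=7.380: state=(1.614, -0.405)

(x, y) = (1.614, -0.405)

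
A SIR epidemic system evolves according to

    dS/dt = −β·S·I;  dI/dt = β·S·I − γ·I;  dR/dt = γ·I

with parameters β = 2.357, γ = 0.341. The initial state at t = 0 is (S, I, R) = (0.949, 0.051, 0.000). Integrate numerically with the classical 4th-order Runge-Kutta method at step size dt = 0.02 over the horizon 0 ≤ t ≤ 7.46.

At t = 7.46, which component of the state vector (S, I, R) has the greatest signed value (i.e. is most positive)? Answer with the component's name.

t=0.000: state=(0.949, 0.051, 0.000)
step 1 (dt=0.02): k1=(-0.114, 0.097, 0.017), k2=(-0.116, 0.098, 0.018), k3=(-0.116, 0.098, 0.018), k4=(-0.118, 0.100, 0.018); state += dt/6·(k1+2k2+2k3+k4)
t=0.020: state=(0.947, 0.053, 0.000)
t=0.040: state=(0.944, 0.055, 0.001)
t=0.060: state=(0.942, 0.057, 0.001)
continuing one RK4 step at a time; state shown every 25 steps (Δt=0.5):
t=0.500: state=(0.860, 0.126, 0.014)
t=1.000: state=(0.687, 0.266, 0.047)
t=1.500: state=(0.453, 0.440, 0.107)
t=2.000: state=(0.249, 0.557, 0.193)
t=2.500: state=(0.126, 0.582, 0.292)
t=3.000: state=(0.065, 0.547, 0.389)
t=3.500: state=(0.035, 0.488, 0.477)
t=4.000: state=(0.021, 0.425, 0.555)
t=4.500: state=(0.013, 0.365, 0.622)
t=5.000: state=(0.009, 0.312, 0.680)
t=5.500: state=(0.006, 0.265, 0.729)
t=6.000: state=(0.005, 0.225, 0.770)
t=6.500: state=(0.004, 0.191, 0.806)
t=7.000: state=(0.003, 0.161, 0.836)
t=7.460: state=(0.003, 0.138, 0.859)
compare at T: S=0.003, I=0.138, R=0.859

largest component: R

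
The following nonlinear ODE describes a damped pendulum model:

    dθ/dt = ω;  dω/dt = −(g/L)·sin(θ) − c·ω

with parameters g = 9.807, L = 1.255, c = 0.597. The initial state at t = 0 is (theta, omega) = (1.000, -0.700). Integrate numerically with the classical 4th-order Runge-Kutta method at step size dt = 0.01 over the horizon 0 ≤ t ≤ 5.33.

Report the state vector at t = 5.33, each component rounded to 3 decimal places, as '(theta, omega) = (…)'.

(theta, omega) = (-0.105, -0.443)

t=0.000: state=(1.000, -0.700)
step 1 (dt=0.01): k1=(-0.700, -6.158), k2=(-0.731, -6.124), k3=(-0.731, -6.124), k4=(-0.761, -6.090); state += dt/6·(k1+2k2+2k3+k4)
t=0.010: state=(0.993, -0.761)
t=0.020: state=(0.985, -0.822)
t=0.030: state=(0.976, -0.882)
continuing one RK4 step at a time; state shown every 20 steps (Δt=0.2):
t=0.200: state=(0.748, -1.762)
t=0.400: state=(0.329, -2.320)
t=0.600: state=(-0.134, -2.191)
t=0.800: state=(-0.507, -1.461)
t=1.000: state=(-0.699, -0.440)
t=1.200: state=(-0.684, 0.568)
t=1.400: state=(-0.488, 1.330)
t=1.600: state=(-0.180, 1.666)
t=1.800: state=(0.144, 1.496)
t=2.000: state=(0.391, 0.922)
t=2.200: state=(0.501, 0.165)
t=2.400: state=(0.460, -0.549)
t=2.600: state=(0.296, -1.039)
t=2.800: state=(0.067, -1.188)
t=3.000: state=(-0.155, -0.981)
t=3.200: state=(-0.308, -0.520)
t=3.400: state=(-0.357, 0.033)
t=3.600: state=(-0.300, 0.515)
t=3.800: state=(-0.164, 0.800)
t=4.000: state=(0.003, 0.827)
t=4.200: state=(0.150, 0.614)
t=4.400: state=(0.238, 0.250)
t=4.600: state=(0.249, -0.143)
t=4.800: state=(0.187, -0.451)
t=5.000: state=(0.079, -0.598)
t=5.200: state=(-0.039, -0.557)
t=5.330: state=(-0.105, -0.443)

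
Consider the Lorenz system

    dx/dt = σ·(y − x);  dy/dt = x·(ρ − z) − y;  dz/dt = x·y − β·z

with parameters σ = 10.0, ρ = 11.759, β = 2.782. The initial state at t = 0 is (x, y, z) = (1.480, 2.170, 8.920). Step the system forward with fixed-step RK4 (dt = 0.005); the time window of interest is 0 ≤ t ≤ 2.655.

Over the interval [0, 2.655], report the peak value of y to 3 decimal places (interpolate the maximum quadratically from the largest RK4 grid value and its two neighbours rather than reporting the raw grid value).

t=0.000: state=(1.480, 2.170, 8.920)
step 1 (dt=0.005): k1=(6.900, 2.032, -21.604), k2=(6.778, 2.156, -21.409), k3=(6.784, 2.155, -21.410), k4=(6.669, 2.279, -21.216); state += dt/6·(k1+2k2+2k3+k4)
t=0.005: state=(1.514, 2.181, 8.813)
t=0.010: state=(1.547, 2.193, 8.708)
t=0.015: state=(1.579, 2.206, 8.605)
continuing one RK4 step at a time; state shown every 20 steps (Δt=0.1):
t=0.100: state=(2.056, 2.618, 7.125)
t=0.200: state=(2.731, 3.561, 6.039)
t=0.300: state=(3.773, 5.042, 5.797)
t=0.400: state=(5.264, 6.940, 6.784)
t=0.500: state=(6.940, 8.457, 9.359)
t=0.600: state=(7.899, 8.117, 12.674)
t=0.700: state=(7.267, 5.898, 14.337)
t=0.800: state=(5.606, 3.893, 13.547)
t=0.900: state=(4.175, 3.102, 11.685)
t=1.000: state=(3.488, 3.166, 9.857)
t=1.100: state=(3.470, 3.728, 8.489)
t=1.200: state=(3.961, 4.670, 7.781)
t=1.300: state=(4.848, 5.886, 7.931)
t=1.400: state=(5.942, 7.022, 9.093)
t=1.500: state=(6.821, 7.397, 11.001)
t=1.600: state=(6.944, 6.595, 12.624)
t=1.700: state=(6.224, 5.238, 12.967)
t=1.800: state=(5.209, 4.267, 12.147)
t=1.900: state=(4.470, 3.964, 10.893)
t=2.000: state=(4.209, 4.184, 9.763)
t=2.100: state=(4.391, 4.761, 9.056)
t=2.200: state=(4.908, 5.548, 8.951)
t=2.300: state=(5.601, 6.304, 9.520)
t=2.400: state=(6.209, 6.666, 10.602)
t=2.500: state=(6.427, 6.382, 11.678)
t=2.600: state=(6.136, 5.639, 12.157)
t=2.655: state=(5.826, 5.215, 12.085)
largest grid value and its neighbours: y(0.530)=8.60753, y(0.535)=8.61256, y(0.540)=8.61153
parabola through these three points peaks at t≈0.537 with y≈8.61289

max y = 8.613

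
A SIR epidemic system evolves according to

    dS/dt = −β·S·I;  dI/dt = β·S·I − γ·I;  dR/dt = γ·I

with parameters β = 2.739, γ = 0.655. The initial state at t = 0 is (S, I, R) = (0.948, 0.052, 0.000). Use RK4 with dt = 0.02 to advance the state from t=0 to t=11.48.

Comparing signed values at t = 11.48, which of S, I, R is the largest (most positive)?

largest component: R

t=0.000: state=(0.948, 0.052, 0.000)
step 1 (dt=0.02): k1=(-0.135, 0.101, 0.034), k2=(-0.137, 0.103, 0.035), k3=(-0.137, 0.103, 0.035), k4=(-0.140, 0.105, 0.035); state += dt/6·(k1+2k2+2k3+k4)
t=0.020: state=(0.945, 0.054, 0.001)
t=0.040: state=(0.942, 0.056, 0.001)
t=0.060: state=(0.939, 0.058, 0.002)
continuing one RK4 step at a time; state shown every 25 steps (Δt=0.5):
t=0.500: state=(0.843, 0.129, 0.028)
t=1.000: state=(0.649, 0.261, 0.091)
t=1.500: state=(0.413, 0.388, 0.198)
t=2.000: state=(0.233, 0.431, 0.335)
t=2.500: state=(0.132, 0.396, 0.472)
t=3.000: state=(0.080, 0.329, 0.591)
t=3.500: state=(0.053, 0.259, 0.687)
t=4.000: state=(0.039, 0.199, 0.762)
t=4.500: state=(0.031, 0.150, 0.819)
t=5.000: state=(0.026, 0.113, 0.862)
t=5.500: state=(0.023, 0.084, 0.894)
t=6.000: state=(0.020, 0.062, 0.917)
t=6.500: state=(0.019, 0.046, 0.935)
t=7.000: state=(0.018, 0.034, 0.948)
t=7.500: state=(0.017, 0.025, 0.958)
t=8.000: state=(0.017, 0.019, 0.965)
t=8.500: state=(0.016, 0.014, 0.970)
t=9.000: state=(0.016, 0.010, 0.974)
t=9.500: state=(0.016, 0.007, 0.977)
t=10.000: state=(0.016, 0.005, 0.979)
t=10.500: state=(0.016, 0.004, 0.980)
t=11.000: state=(0.016, 0.003, 0.981)
t=11.480: state=(0.016, 0.002, 0.982)
compare at T: S=0.016, I=0.002, R=0.982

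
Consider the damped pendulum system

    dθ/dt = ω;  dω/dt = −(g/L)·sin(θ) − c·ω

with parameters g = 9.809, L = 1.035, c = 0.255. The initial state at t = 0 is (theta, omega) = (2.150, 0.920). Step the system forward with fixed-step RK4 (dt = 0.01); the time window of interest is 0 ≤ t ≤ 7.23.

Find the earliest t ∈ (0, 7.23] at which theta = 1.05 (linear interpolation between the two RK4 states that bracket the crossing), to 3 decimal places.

t=0.000: state=(2.150, 0.920)
step 1 (dt=0.01): k1=(0.920, -8.166), k2=(0.879, -8.132), k3=(0.879, -8.133), k4=(0.839, -8.099); state += dt/6·(k1+2k2+2k3+k4)
t=0.010: state=(2.159, 0.839)
t=0.020: state=(2.167, 0.758)
t=0.030: state=(2.174, 0.678)
continuing one RK4 step at a time; state shown every 25 steps (Δt=0.25):
t=0.250: state=(2.136, -1.015)
t=0.500: state=(1.629, -3.083)
t=0.650: state=(1.072, -4.315)
next step: t=0.660: state=(1.028, -4.386) — theta has crossed 1.05
linear interpolation between t=0.650 (1.07162) and t=0.660 (1.02812) → t≈0.655

t = 0.655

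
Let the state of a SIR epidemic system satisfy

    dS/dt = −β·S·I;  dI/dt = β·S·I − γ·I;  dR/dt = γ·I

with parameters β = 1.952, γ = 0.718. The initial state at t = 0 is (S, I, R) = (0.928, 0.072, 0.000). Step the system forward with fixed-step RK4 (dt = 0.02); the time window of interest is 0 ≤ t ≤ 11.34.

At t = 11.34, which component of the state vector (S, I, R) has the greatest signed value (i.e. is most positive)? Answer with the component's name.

largest component: R

t=0.000: state=(0.928, 0.072, 0.000)
step 1 (dt=0.02): k1=(-0.130, 0.079, 0.052), k2=(-0.132, 0.079, 0.052), k3=(-0.132, 0.079, 0.052), k4=(-0.133, 0.080, 0.053); state += dt/6·(k1+2k2+2k3+k4)
t=0.020: state=(0.925, 0.074, 0.001)
t=0.040: state=(0.923, 0.075, 0.002)
t=0.060: state=(0.920, 0.077, 0.003)
continuing one RK4 step at a time; state shown every 25 steps (Δt=0.5):
t=0.500: state=(0.846, 0.120, 0.034)
t=1.000: state=(0.731, 0.181, 0.088)
t=1.500: state=(0.594, 0.242, 0.164)
t=2.000: state=(0.459, 0.282, 0.259)
t=2.500: state=(0.346, 0.291, 0.363)
t=3.000: state=(0.262, 0.273, 0.465)
t=3.500: state=(0.204, 0.239, 0.557)
t=4.000: state=(0.165, 0.200, 0.636)
t=4.500: state=(0.138, 0.161, 0.700)
t=5.000: state=(0.120, 0.128, 0.752)
t=5.500: state=(0.108, 0.100, 0.793)
t=6.000: state=(0.099, 0.077, 0.824)
t=6.500: state=(0.092, 0.059, 0.849)
t=7.000: state=(0.088, 0.045, 0.867)
t=7.500: state=(0.085, 0.034, 0.881)
t=8.000: state=(0.082, 0.026, 0.892)
t=8.500: state=(0.080, 0.020, 0.900)
t=9.000: state=(0.079, 0.015, 0.906)
t=9.500: state=(0.078, 0.011, 0.911)
t=10.000: state=(0.077, 0.008, 0.914)
t=10.500: state=(0.077, 0.006, 0.917)
t=11.000: state=(0.076, 0.005, 0.919)
t=11.340: state=(0.076, 0.004, 0.920)
compare at T: S=0.076, I=0.004, R=0.920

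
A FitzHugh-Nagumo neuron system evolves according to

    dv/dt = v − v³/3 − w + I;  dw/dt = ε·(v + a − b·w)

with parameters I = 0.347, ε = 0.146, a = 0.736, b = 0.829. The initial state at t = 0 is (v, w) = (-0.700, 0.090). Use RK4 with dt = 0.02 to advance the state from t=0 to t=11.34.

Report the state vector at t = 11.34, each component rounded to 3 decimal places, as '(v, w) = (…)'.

(v, w) = (-0.961, -0.363)

t=0.000: state=(-0.700, 0.090)
step 1 (dt=0.02): k1=(-0.329, -0.006), k2=(-0.330, -0.006), k3=(-0.330, -0.006), k4=(-0.332, -0.007); state += dt/6·(k1+2k2+2k3+k4)
t=0.020: state=(-0.707, 0.090)
t=0.040: state=(-0.713, 0.090)
t=0.060: state=(-0.720, 0.090)
continuing one RK4 step at a time; state shown every 25 steps (Δt=0.5):
t=0.500: state=(-0.881, 0.081)
t=1.000: state=(-1.075, 0.059)
t=1.500: state=(-1.241, 0.025)
t=2.000: state=(-1.352, -0.016)
t=2.500: state=(-1.409, -0.061)
t=3.000: state=(-1.426, -0.106)
t=3.500: state=(-1.420, -0.149)
t=4.000: state=(-1.399, -0.188)
t=4.500: state=(-1.372, -0.223)
t=5.000: state=(-1.341, -0.254)
t=5.500: state=(-1.309, -0.281)
t=6.000: state=(-1.276, -0.303)
t=6.500: state=(-1.242, -0.323)
t=7.000: state=(-1.209, -0.338)
t=7.500: state=(-1.177, -0.351)
t=8.000: state=(-1.145, -0.360)
t=8.500: state=(-1.114, -0.367)
t=9.000: state=(-1.084, -0.371)
t=9.500: state=(-1.055, -0.373)
t=10.000: state=(-1.028, -0.373)
t=10.500: state=(-1.002, -0.371)
t=11.000: state=(-0.977, -0.367)
t=11.340: state=(-0.961, -0.363)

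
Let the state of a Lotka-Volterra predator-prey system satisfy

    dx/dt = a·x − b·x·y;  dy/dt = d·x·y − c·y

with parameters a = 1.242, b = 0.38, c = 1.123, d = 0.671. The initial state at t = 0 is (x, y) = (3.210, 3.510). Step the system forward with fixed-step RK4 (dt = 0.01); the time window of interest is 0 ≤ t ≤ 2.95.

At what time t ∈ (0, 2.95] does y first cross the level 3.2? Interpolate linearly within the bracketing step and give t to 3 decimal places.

t = 2.334

t=0.000: state=(3.210, 3.510)
step 1 (dt=0.01): k1=(-0.295, 3.618), k2=(-0.317, 3.634), k3=(-0.317, 3.633), k4=(-0.339, 3.648); state += dt/6·(k1+2k2+2k3+k4)
t=0.010: state=(3.207, 3.546)
t=0.020: state=(3.203, 3.583)
t=0.030: state=(3.199, 3.620)
continuing one RK4 step at a time; state shown every 10 steps (Δt=0.1):
t=0.100: state=(3.158, 3.885)
t=0.200: state=(3.062, 4.280)
t=0.300: state=(2.925, 4.677)
t=0.400: state=(2.752, 5.058)
t=0.500: state=(2.554, 5.402)
t=0.600: state=(2.342, 5.690)
t=0.700: state=(2.126, 5.908)
t=0.800: state=(1.918, 6.048)
t=0.900: state=(1.723, 6.107)
t=1.000: state=(1.547, 6.091)
t=1.100: state=(1.392, 6.007)
t=1.200: state=(1.257, 5.867)
t=1.300: state=(1.143, 5.683)
t=1.400: state=(1.047, 5.466)
t=1.500: state=(0.967, 5.227)
t=1.600: state=(0.902, 4.974)
t=1.700: state=(0.850, 4.714)
t=1.800: state=(0.808, 4.454)
t=1.900: state=(0.777, 4.198)
t=2.000: state=(0.753, 3.950)
t=2.100: state=(0.737, 3.711)
t=2.200: state=(0.728, 3.484)
t=2.300: state=(0.725, 3.269)
t=2.330: state=(0.725, 3.208)
next step: t=2.340: state=(0.726, 3.187) — y has crossed 3.2
linear interpolation between t=2.330 (3.20754) and t=2.340 (3.18720) → t≈2.334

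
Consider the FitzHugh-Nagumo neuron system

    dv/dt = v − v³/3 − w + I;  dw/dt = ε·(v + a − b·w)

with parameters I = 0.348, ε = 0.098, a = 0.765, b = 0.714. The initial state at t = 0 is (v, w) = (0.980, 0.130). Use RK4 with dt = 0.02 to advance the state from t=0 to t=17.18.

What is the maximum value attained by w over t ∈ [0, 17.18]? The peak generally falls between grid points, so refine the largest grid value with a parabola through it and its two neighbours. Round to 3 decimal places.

max w = 1.341

t=0.000: state=(0.980, 0.130)
step 1 (dt=0.02): k1=(0.884, 0.162), k2=(0.883, 0.163), k3=(0.883, 0.163), k4=(0.881, 0.163); state += dt/6·(k1+2k2+2k3+k4)
t=0.020: state=(0.998, 0.133)
t=0.040: state=(1.015, 0.137)
t=0.060: state=(1.033, 0.140)
continuing one RK4 step at a time; state shown every 50 steps (Δt=1):
t=1.000: state=(1.597, 0.321)
t=2.000: state=(1.662, 0.529)
t=3.000: state=(1.579, 0.719)
t=4.000: state=(1.465, 0.887)
t=5.000: state=(1.334, 1.032)
t=6.000: state=(1.179, 1.154)
t=7.000: state=(0.978, 1.251)
t=8.000: state=(0.675, 1.318)
t=9.000: state=(0.068, 1.340)
t=10.000: state=(-1.303, 1.268)
t=11.000: state=(-1.990, 1.087)
t=12.000: state=(-1.979, 0.897)
t=13.000: state=(-1.919, 0.724)
t=14.000: state=(-1.859, 0.569)
t=15.000: state=(-1.799, 0.430)
t=16.000: state=(-1.740, 0.306)
t=17.000: state=(-1.682, 0.196)
t=17.180: state=(-1.672, 0.177)
largest grid value and its neighbours: w(8.840)=1.34088, w(8.860)=1.34089, w(8.880)=1.34086
parabola through these three points peaks at t≈8.855 with w≈1.34089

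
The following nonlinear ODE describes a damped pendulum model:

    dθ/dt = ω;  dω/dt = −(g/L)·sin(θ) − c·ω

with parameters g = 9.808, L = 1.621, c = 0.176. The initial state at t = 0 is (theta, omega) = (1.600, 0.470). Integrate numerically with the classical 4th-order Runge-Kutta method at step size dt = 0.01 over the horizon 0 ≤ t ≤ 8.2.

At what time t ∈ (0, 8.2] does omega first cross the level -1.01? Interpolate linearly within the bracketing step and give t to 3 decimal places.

t = 0.247

t=0.000: state=(1.600, 0.470)
step 1 (dt=0.01): k1=(0.470, -6.131), k2=(0.439, -6.125), k3=(0.439, -6.125), k4=(0.409, -6.119); state += dt/6·(k1+2k2+2k3+k4)
t=0.010: state=(1.604, 0.409)
t=0.020: state=(1.608, 0.348)
t=0.030: state=(1.611, 0.287)
t=0.240: state=(1.539, -0.970)
next step: t=0.250: state=(1.529, -1.029) — omega has crossed -1.01
linear interpolation between t=0.240 (-0.97047) and t=0.250 (-1.02917) → t≈0.247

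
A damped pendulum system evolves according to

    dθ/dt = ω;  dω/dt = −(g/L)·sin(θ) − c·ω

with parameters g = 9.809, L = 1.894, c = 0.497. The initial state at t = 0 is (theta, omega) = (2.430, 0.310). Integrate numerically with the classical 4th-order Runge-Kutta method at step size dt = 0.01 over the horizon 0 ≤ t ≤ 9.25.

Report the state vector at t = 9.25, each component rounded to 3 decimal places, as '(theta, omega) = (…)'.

t=0.000: state=(2.430, 0.310)
step 1 (dt=0.01): k1=(0.310, -3.536), k2=(0.292, -3.521), k3=(0.292, -3.522), k4=(0.275, -3.507); state += dt/6·(k1+2k2+2k3+k4)
t=0.010: state=(2.433, 0.275)
t=0.020: state=(2.435, 0.240)
t=0.030: state=(2.438, 0.205)
continuing one RK4 step at a time; state shown every 50 steps (Δt=0.5):
t=0.500: state=(2.169, -1.363)
t=1.000: state=(1.012, -3.221)
t=1.500: state=(-0.648, -2.765)
t=2.000: state=(-1.378, -0.120)
t=2.500: state=(-0.860, 2.015)
t=3.000: state=(0.296, 2.131)
t=3.500: state=(0.914, 0.209)
t=4.000: state=(0.553, -1.466)
t=4.500: state=(-0.257, -1.430)
t=5.000: state=(-0.634, 0.007)
t=5.500: state=(-0.309, 1.123)
t=6.000: state=(0.253, 0.888)
t=6.500: state=(0.436, -0.186)
t=7.000: state=(0.141, -0.841)
t=7.500: state=(-0.232, -0.501)
t=8.000: state=(-0.287, 0.272)
t=8.500: state=(-0.038, 0.601)
t=9.000: state=(0.195, 0.244)
t=9.250: state=(0.220, -0.043)

(theta, omega) = (0.220, -0.043)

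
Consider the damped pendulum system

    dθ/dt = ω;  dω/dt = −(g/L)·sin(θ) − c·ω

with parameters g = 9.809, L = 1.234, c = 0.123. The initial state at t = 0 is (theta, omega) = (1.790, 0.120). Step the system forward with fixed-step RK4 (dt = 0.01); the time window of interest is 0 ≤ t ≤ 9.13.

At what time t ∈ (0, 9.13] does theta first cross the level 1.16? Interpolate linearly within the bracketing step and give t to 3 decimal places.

t = 0.420

t=0.000: state=(1.790, 0.120)
step 1 (dt=0.01): k1=(0.120, -7.773), k2=(0.081, -7.768), k3=(0.081, -7.768), k4=(0.042, -7.763); state += dt/6·(k1+2k2+2k3+k4)
t=0.010: state=(1.791, 0.042)
t=0.020: state=(1.791, -0.035)
t=0.030: state=(1.790, -0.113)
t=0.420: state=(1.160, -3.081)
next step: t=0.430: state=(1.129, -3.150) — theta has crossed 1.16
linear interpolation between t=0.420 (1.16026) and t=0.430 (1.12911) → t≈0.420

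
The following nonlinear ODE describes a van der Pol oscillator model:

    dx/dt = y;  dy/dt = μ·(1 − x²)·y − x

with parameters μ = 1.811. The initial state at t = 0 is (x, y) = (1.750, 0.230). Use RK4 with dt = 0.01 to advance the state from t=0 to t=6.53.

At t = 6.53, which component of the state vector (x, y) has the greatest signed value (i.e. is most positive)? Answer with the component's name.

largest component: y

t=0.000: state=(1.750, 0.230)
step 1 (dt=0.01): k1=(0.230, -2.609), k2=(0.217, -2.563), k3=(0.217, -2.564), k4=(0.204, -2.518); state += dt/6·(k1+2k2+2k3+k4)
t=0.010: state=(1.752, 0.204)
t=0.020: state=(1.754, 0.180)
t=0.030: state=(1.756, 0.156)
continuing one RK4 step at a time; state shown every 25 steps (Δt=0.25):
t=0.250: state=(1.746, -0.195)
t=0.500: state=(1.673, -0.368)
t=0.750: state=(1.568, -0.465)
t=1.000: state=(1.441, -0.551)
t=1.250: state=(1.291, -0.657)
t=1.500: state=(1.109, -0.812)
t=1.750: state=(0.877, -1.065)
t=2.000: state=(0.560, -1.520)
t=2.250: state=(0.085, -2.360)
t=2.500: state=(-0.648, -3.458)
t=2.750: state=(-1.499, -2.859)
t=3.000: state=(-1.945, -0.815)
t=3.250: state=(-2.017, 0.062)
t=3.500: state=(-1.966, 0.291)
t=3.750: state=(-1.883, 0.365)
t=4.000: state=(-1.786, 0.409)
t=4.250: state=(-1.679, 0.452)
t=4.500: state=(-1.559, 0.506)
t=4.750: state=(-1.424, 0.579)
t=5.000: state=(-1.267, 0.685)
t=5.250: state=(-1.077, 0.849)
t=5.500: state=(-0.833, 1.126)
t=5.750: state=(-0.495, 1.631)
t=6.000: state=(0.018, 2.551)
t=6.250: state=(0.796, 3.560)
t=6.500: state=(1.613, 2.504)
t=6.530: state=(1.684, 2.233)
compare at T: x=1.684, y=2.233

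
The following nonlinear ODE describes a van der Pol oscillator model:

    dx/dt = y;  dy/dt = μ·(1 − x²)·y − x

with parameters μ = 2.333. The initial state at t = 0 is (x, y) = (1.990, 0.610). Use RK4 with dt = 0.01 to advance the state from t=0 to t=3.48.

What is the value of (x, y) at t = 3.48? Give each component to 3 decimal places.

t=0.000: state=(1.990, 0.610)
step 1 (dt=0.01): k1=(0.610, -6.203), k2=(0.579, -6.008), k3=(0.580, -6.014), k4=(0.550, -5.823); state += dt/6·(k1+2k2+2k3+k4)
t=0.010: state=(1.996, 0.550)
t=0.020: state=(2.001, 0.493)
t=0.030: state=(2.006, 0.441)
continuing one RK4 step at a time; state shown every 20 steps (Δt=0.2):
t=0.200: state=(2.029, -0.069)
t=0.400: state=(1.995, -0.232)
t=0.600: state=(1.943, -0.278)
t=0.800: state=(1.885, -0.300)
t=1.000: state=(1.823, -0.319)
t=1.200: state=(1.758, -0.339)
t=1.400: state=(1.688, -0.362)
t=1.600: state=(1.612, -0.390)
t=1.800: state=(1.531, -0.425)
t=2.000: state=(1.442, -0.470)
t=2.200: state=(1.342, -0.531)
t=2.400: state=(1.228, -0.614)
t=2.600: state=(1.093, -0.738)
t=2.800: state=(0.928, -0.931)
t=3.000: state=(0.712, -1.259)
t=3.200: state=(0.407, -1.857)
t=3.400: state=(-0.064, -2.940)
t=3.480: state=(-0.321, -3.500)

(x, y) = (-0.321, -3.500)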